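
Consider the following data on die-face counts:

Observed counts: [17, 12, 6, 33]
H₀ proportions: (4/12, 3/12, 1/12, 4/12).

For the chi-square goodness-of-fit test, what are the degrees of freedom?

degrees of freedom = 3

df = k − 1 = 4 − 1 = 3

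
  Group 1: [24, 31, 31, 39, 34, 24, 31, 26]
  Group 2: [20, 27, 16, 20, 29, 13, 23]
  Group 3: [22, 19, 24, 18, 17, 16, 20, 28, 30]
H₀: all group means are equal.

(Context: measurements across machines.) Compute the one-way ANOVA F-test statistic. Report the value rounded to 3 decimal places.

test statistic = 7.256

Group means [30.00, 21.14, 21.56], grand mean 24.250
SSB = Σnᵢ(x̄ᵢ−x̄)² = 397.421; SSW = ΣΣ(x−x̄ᵢ)² = 575.079
MSB = 397.421/2 = 198.7103; MSW = 575.079/21 = 27.3847
F = MSB/MSW = 7.2562
df = (2, 21)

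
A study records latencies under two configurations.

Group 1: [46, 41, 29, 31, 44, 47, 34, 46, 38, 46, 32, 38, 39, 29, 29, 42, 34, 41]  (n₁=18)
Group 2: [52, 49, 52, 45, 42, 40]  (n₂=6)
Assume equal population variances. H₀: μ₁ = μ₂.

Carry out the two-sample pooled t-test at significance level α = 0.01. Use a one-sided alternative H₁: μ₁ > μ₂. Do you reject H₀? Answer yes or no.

x̄₁=38.111, s₁=6.434, n₁=18
x̄₂=46.667, s₂=5.125, n₂=6
s_p² = [17·6.434² + 5·5.125²]/22 = 37.9596
SE = √(s_p²·(1/18+1/6)) = 2.9044
t = (38.111−46.667)/2.9044 = -2.9457
df = 22
p-value (one-sided, H₁ greater) = 0.99626
At α=0.01: p ≥ α → fail to reject H₀

reject H₀: no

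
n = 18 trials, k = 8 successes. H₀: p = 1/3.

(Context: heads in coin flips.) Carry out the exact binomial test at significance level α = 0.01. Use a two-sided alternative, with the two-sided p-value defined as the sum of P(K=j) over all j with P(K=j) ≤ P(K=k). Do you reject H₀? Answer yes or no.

reject H₀: no

Exact binomial: n=18, k=8, p₀=1/3=0.3333
P(X=j) = C(n,j)·p₀^j·(1−p₀)^(n−j); p = Σ P(X=j) over j with P(X=j) ≤ P(X=8)
p-value (two-sided) = 0.32493
At α=0.01: p ≥ α → fail to reject H₀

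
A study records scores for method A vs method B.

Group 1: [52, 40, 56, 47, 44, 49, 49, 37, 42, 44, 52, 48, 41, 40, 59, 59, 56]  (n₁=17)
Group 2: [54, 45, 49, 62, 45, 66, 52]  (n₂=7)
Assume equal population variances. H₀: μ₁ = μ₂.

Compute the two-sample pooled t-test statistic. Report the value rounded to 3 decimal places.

x̄₁=47.941, s₁=6.941, n₁=17
x̄₂=53.286, s₂=8.118, n₂=7
s_p² = [16·6.941² + 6·8.118²]/22 = 53.0168
SE = √(s_p²·(1/17+1/7)) = 3.2699
t = (47.941−53.286)/3.2699 = -1.6344
df = 22

test statistic = -1.634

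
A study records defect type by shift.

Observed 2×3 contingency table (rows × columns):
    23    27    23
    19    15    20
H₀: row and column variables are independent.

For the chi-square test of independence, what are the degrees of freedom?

df = (r−1)(c−1) = (2−1)·(3−1) = 2

degrees of freedom = 2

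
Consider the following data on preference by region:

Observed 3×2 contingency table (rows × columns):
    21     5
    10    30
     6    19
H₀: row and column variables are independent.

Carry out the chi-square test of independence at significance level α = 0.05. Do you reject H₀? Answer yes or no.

Row totals [26, 40, 25], col totals [37, 54], n=91
χ² = (21−10.57)²/10.57 + (5−15.43)²/15.43 + (10−16.26)²/16.26 + (30−23.74)²/23.74 + (6−10.16)²/10.16 + (19−14.84)²/14.84 = 24.2776
df = 2
p-value (upper-tail) = 0.00001
At α=0.05: p < α → reject H₀

reject H₀: yes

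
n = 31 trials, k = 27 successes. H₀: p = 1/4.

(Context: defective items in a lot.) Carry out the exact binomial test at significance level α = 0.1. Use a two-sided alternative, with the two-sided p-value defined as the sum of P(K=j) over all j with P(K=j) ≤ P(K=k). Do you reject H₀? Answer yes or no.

Exact binomial: n=31, k=27, p₀=1/4=0.2500
P(X=j) = C(n,j)·p₀^j·(1−p₀)^(n−j); p = Σ P(X=j) over j with P(X=j) ≤ P(X=27)
p-value (two-sided) = 0.00000
At α=0.1: p < α → reject H₀

reject H₀: yes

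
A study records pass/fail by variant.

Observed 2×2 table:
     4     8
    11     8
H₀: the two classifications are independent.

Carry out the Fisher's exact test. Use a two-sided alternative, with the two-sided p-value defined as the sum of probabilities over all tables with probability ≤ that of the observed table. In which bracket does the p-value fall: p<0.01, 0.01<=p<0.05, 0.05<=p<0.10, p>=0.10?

Margins: r₁=12, r₂=19, c₁=15, c₂=16, n=31
p_obs = C(12,4)·C(19,11)/C(31,15); sum pmf over tables with pmf ≤ p_obs
p-value (two-sided) = 0.27337
→ bracket: p>=0.10

p-value bracket: p>=0.10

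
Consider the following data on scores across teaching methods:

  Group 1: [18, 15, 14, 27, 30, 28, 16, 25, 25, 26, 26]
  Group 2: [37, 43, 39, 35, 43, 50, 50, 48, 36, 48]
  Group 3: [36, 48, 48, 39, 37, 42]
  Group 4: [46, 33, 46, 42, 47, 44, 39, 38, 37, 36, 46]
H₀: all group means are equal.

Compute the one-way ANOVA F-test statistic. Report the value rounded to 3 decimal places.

test statistic = 32.087

Group means [22.73, 42.90, 41.67, 41.27], grand mean 36.395
SSB = Σnᵢ(x̄ᵢ−x̄)² = 2906.482; SSW = ΣΣ(x−x̄ᵢ)² = 1026.597
MSB = 2906.482/3 = 968.8273; MSW = 1026.597/34 = 30.1940
F = MSB/MSW = 32.0867
df = (3, 34)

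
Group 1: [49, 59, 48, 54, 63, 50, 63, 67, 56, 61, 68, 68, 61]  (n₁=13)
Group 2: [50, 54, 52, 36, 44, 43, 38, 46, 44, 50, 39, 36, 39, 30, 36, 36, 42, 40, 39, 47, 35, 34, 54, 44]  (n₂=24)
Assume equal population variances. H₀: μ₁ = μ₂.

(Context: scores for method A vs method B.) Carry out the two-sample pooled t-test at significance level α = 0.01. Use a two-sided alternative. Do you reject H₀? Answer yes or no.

x̄₁=59.000, s₁=7.083, n₁=13
x̄₂=42.000, s₂=6.653, n₂=24
s_p² = [12·7.083² + 23·6.653²]/35 = 46.2857
SE = √(s_p²·(1/13+1/24)) = 2.3429
t = (59.000−42.000)/2.3429 = 7.2561
df = 35
p-value (two-sided) = 0.00000
At α=0.01: p < α → reject H₀

reject H₀: yes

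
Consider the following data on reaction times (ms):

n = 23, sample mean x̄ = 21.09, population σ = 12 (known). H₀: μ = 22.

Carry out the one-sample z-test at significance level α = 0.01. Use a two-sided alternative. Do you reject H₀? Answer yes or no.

SE = σ/√n = 12/√23 = 2.5022
z = (x̄−μ₀)/SE = (21.09−22)/2.5022 = -0.3637
p-value (two-sided) = 0.71609
At α=0.01: p ≥ α → fail to reject H₀

reject H₀: no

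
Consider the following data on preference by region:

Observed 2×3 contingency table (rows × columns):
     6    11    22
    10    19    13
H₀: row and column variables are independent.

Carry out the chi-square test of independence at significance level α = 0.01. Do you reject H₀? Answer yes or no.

reject H₀: no

Row totals [39, 42], col totals [16, 30, 35], n=81
χ² = (6−7.70)²/7.70 + (11−14.44)²/14.44 + (22−16.85)²/16.85 + (10−8.30)²/8.30 + (19−15.56)²/15.56 + (13−18.15)²/18.15 = 5.3438
df = 2
p-value (upper-tail) = 0.06912
At α=0.01: p ≥ α → fail to reject H₀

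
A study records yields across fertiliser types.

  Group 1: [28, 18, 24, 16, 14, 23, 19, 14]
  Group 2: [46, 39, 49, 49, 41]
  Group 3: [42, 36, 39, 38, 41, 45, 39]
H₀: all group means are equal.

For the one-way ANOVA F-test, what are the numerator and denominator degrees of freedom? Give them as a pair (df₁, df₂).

degrees of freedom = [2, 17]

k = 3 groups, N = 20 total
df = (k−1, N−k) = (3−1, 20−3) = (2, 17)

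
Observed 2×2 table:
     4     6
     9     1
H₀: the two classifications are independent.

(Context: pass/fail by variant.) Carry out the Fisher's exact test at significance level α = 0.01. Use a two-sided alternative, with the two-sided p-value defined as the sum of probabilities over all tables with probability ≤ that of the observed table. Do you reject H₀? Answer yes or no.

reject H₀: no

Margins: r₁=10, r₂=10, c₁=13, c₂=7, n=20
p_obs = C(10,4)·C(10,9)/C(20,13); sum pmf over tables with pmf ≤ p_obs
p-value (two-sided) = 0.05728
At α=0.01: p ≥ α → fail to reject H₀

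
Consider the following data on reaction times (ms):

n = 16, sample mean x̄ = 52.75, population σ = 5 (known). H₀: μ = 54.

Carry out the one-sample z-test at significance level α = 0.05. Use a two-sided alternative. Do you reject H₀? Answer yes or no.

SE = σ/√n = 5/√16 = 1.2500
z = (x̄−μ₀)/SE = (52.75−54)/1.2500 = -1.0000
p-value (two-sided) = 0.31731
At α=0.05: p ≥ α → fail to reject H₀

reject H₀: no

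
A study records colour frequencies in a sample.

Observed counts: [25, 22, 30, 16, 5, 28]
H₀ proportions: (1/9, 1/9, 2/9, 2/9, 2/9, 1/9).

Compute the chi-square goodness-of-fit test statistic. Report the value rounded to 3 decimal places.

n = 126; E_i = n·p_i = [14.00, 14.00, 28.00, 28.00, 28.00, 14.00]
χ² = (25−14.00)²/14.00 + (22−14.00)²/14.00 + (30−28.00)²/28.00 + (16−28.00)²/28.00 + (5−28.00)²/28.00 + (28−14.00)²/14.00 = 51.3929
df = 5

test statistic = 51.393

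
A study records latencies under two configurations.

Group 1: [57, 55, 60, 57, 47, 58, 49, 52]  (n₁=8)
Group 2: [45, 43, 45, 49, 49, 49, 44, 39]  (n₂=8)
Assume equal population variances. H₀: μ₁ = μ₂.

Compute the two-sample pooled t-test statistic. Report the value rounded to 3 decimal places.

test statistic = 4.386

x̄₁=54.375, s₁=4.596, n₁=8
x̄₂=45.375, s₂=3.543, n₂=8
s_p² = [7·4.596² + 7·3.543²]/14 = 16.8393
SE = √(s_p²·(1/8+1/8)) = 2.0518
t = (54.375−45.375)/2.0518 = 4.3864
df = 14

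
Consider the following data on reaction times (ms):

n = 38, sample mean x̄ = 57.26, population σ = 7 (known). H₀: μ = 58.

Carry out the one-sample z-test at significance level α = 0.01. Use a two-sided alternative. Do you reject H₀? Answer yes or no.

SE = σ/√n = 7/√38 = 1.1355
z = (x̄−μ₀)/SE = (57.26−58)/1.1355 = -0.6517
p-value (two-sided) = 0.51462
At α=0.01: p ≥ α → fail to reject H₀

reject H₀: no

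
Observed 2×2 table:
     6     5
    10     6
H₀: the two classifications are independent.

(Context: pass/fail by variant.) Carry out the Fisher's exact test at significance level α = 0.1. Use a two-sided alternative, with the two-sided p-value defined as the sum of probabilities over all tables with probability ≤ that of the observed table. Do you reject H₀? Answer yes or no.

Margins: r₁=11, r₂=16, c₁=16, c₂=11, n=27
p_obs = C(11,6)·C(16,10)/C(27,16); sum pmf over tables with pmf ≤ p_obs
p-value (two-sided) = 0.71044
At α=0.1: p ≥ α → fail to reject H₀

reject H₀: no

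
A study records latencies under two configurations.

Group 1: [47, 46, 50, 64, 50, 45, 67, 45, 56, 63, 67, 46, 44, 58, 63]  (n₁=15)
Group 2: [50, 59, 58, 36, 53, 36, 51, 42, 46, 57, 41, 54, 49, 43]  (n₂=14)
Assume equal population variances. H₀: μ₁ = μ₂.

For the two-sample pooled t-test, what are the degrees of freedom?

df = n₁ + n₂ − 2 = 15 + 14 − 2 = 27

degrees of freedom = 27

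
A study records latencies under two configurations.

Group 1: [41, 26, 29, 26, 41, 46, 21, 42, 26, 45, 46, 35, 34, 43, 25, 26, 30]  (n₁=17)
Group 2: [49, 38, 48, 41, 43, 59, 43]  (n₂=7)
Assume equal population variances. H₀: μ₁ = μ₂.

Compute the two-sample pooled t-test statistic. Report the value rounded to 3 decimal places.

x̄₁=34.235, s₁=8.657, n₁=17
x̄₂=45.857, s₂=6.939, n₂=7
s_p² = [16·8.657² + 6·6.939²]/22 = 67.6325
SE = √(s_p²·(1/17+1/7)) = 3.6933
t = (34.235−45.857)/3.6933 = -3.1468
df = 22

test statistic = -3.147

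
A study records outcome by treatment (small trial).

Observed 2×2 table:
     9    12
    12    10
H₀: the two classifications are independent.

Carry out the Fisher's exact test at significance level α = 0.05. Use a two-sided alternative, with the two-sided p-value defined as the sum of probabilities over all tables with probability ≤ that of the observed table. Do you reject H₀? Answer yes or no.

Margins: r₁=21, r₂=22, c₁=21, c₂=22, n=43
p_obs = C(21,9)·C(22,12)/C(43,21); sum pmf over tables with pmf ≤ p_obs
p-value (two-sided) = 0.54669
At α=0.05: p ≥ α → fail to reject H₀

reject H₀: no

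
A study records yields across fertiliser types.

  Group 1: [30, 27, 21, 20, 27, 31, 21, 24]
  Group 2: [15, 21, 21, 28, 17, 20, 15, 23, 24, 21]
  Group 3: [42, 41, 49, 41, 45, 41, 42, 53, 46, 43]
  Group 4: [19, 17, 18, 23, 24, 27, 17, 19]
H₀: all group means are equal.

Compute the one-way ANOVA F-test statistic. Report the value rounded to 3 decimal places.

test statistic = 76.986

Group means [25.12, 20.50, 44.30, 20.50], grand mean 28.139
SSB = Σnᵢ(x̄ᵢ−x̄)² = 3734.831; SSW = ΣΣ(x−x̄ᵢ)² = 517.475
MSB = 3734.831/3 = 1244.9435; MSW = 517.475/32 = 16.1711
F = MSB/MSW = 76.9857
df = (3, 32)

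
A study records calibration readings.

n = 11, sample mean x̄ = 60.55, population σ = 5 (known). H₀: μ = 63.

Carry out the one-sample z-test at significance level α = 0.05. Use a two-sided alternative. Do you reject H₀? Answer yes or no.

SE = σ/√n = 5/√11 = 1.5076
z = (x̄−μ₀)/SE = (60.55−63)/1.5076 = -1.6251
p-value (two-sided) = 0.10413
At α=0.05: p ≥ α → fail to reject H₀

reject H₀: no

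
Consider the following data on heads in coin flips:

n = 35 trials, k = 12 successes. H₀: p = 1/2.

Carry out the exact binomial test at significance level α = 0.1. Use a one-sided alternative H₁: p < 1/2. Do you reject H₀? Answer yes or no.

Exact binomial: n=35, k=12, p₀=1/2=0.5000
P(X≤12) from Σ C(n,i)·p₀^i·(1−p₀)^(n−i)
p-value (one-sided, H₁ less) = 0.04477
At α=0.1: p < α → reject H₀

reject H₀: yes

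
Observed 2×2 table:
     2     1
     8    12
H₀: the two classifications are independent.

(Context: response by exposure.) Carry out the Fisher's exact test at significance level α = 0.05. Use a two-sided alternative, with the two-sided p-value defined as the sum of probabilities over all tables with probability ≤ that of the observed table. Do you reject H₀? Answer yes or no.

reject H₀: no

Margins: r₁=3, r₂=20, c₁=10, c₂=13, n=23
p_obs = C(3,2)·C(20,8)/C(23,10); sum pmf over tables with pmf ≤ p_obs
p-value (two-sided) = 0.55957
At α=0.05: p ≥ α → fail to reject H₀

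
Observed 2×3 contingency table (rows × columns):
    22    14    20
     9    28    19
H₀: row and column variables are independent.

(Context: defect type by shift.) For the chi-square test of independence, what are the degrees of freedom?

df = (r−1)(c−1) = (2−1)·(3−1) = 2

degrees of freedom = 2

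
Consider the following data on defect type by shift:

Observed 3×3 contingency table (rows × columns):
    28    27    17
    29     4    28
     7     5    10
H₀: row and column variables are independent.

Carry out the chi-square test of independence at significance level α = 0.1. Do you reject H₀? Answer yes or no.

reject H₀: yes

Row totals [72, 61, 22], col totals [64, 36, 55], n=155
χ² = (28−29.73)²/29.73 + (27−16.72)²/16.72 + (17−25.55)²/25.55 + (29−25.19)²/25.19 + (4−14.17)²/14.17 + (28−21.65)²/21.65 + (7−9.08)²/9.08 + (5−5.11)²/5.11 + (10−7.81)²/7.81 = 20.1139
df = 4
p-value (upper-tail) = 0.00047
At α=0.1: p < α → reject H₀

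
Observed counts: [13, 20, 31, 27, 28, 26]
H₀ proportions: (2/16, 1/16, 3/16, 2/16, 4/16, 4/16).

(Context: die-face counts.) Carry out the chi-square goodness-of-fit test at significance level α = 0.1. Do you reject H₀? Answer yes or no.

n = 145; E_i = n·p_i = [18.12, 9.06, 27.19, 18.12, 36.25, 36.25]
χ² = (13−18.12)²/18.12 + (20−9.06)²/9.06 + (31−27.19)²/27.19 + (27−18.12)²/18.12 + (28−36.25)²/36.25 + (26−36.25)²/36.25 = 24.3057
df = 5
p-value (upper-tail) = 0.00019
At α=0.1: p < α → reject H₀

reject H₀: yes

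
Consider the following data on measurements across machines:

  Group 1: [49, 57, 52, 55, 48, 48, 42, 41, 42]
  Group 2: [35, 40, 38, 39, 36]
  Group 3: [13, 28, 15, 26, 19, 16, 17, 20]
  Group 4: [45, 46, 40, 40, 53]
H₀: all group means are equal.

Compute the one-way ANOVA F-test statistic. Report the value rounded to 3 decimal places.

test statistic = 51.019

Group means [48.22, 37.60, 19.25, 44.80], grand mean 37.037
SSB = Σnᵢ(x̄ᵢ−x̄)² = 3959.907; SSW = ΣΣ(x−x̄ᵢ)² = 595.056
MSB = 3959.907/3 = 1319.9691; MSW = 595.056/23 = 25.8720
F = MSB/MSW = 51.0193
df = (3, 23)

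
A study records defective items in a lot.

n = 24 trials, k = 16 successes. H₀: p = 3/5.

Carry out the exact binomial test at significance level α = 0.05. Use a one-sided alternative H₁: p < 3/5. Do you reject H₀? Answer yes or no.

reject H₀: no

Exact binomial: n=24, k=16, p₀=3/5=0.6000
P(X≤16) from Σ C(n,i)·p₀^i·(1−p₀)^(n−i)
p-value (one-sided, H₁ less) = 0.80805
At α=0.05: p ≥ α → fail to reject H₀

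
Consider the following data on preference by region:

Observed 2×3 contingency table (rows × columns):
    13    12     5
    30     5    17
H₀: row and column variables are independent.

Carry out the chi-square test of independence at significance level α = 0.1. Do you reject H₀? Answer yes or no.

reject H₀: yes

Row totals [30, 52], col totals [43, 17, 22], n=82
χ² = (13−15.73)²/15.73 + (12−6.22)²/6.22 + (5−8.05)²/8.05 + (30−27.27)²/27.27 + (5−10.78)²/10.78 + (17−13.95)²/13.95 = 11.0410
df = 2
p-value (upper-tail) = 0.00400
At α=0.1: p < α → reject H₀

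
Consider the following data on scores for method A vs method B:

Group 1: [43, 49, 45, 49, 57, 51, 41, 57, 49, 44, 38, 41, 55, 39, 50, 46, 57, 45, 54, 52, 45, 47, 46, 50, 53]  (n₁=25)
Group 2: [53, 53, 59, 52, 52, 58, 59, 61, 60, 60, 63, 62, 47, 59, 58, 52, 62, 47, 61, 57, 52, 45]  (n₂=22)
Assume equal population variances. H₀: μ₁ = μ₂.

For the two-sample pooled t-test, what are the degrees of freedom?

df = n₁ + n₂ − 2 = 25 + 22 − 2 = 45

degrees of freedom = 45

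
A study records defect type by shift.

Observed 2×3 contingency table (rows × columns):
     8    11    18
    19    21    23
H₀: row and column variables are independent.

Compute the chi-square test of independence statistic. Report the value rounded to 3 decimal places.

Row totals [37, 63], col totals [27, 32, 41], n=100
χ² = (8−9.99)²/9.99 + (11−11.84)²/11.84 + (18−15.17)²/15.17 + (19−17.01)²/17.01 + (21−20.16)²/20.16 + (23−25.83)²/25.83 = 1.5618
df = 2

test statistic = 1.562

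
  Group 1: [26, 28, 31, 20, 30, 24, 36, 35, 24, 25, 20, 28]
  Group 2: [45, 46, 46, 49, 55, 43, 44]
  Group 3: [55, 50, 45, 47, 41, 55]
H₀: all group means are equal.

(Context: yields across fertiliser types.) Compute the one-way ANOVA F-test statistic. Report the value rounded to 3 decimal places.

test statistic = 52.996

Group means [27.25, 46.86, 48.83], grand mean 37.920
SSB = Σnᵢ(x̄ᵢ−x̄)² = 2639.900; SSW = ΣΣ(x−x̄ᵢ)² = 547.940
MSB = 2639.900/2 = 1319.9498; MSW = 547.940/22 = 24.9064
F = MSB/MSW = 52.9964
df = (2, 22)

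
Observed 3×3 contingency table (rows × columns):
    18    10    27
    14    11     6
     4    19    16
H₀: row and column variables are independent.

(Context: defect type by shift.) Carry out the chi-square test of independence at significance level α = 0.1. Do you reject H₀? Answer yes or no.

Row totals [55, 31, 39], col totals [36, 40, 49], n=125
χ² = (18−15.84)²/15.84 + (10−17.60)²/17.60 + (27−21.56)²/21.56 + (14−8.93)²/8.93 + (11−9.92)²/9.92 + (6−12.15)²/12.15 + (4−11.23)²/11.23 + (19−12.48)²/12.48 + (16−15.29)²/15.29 = 19.1584
df = 4
p-value (upper-tail) = 0.00073
At α=0.1: p < α → reject H₀

reject H₀: yes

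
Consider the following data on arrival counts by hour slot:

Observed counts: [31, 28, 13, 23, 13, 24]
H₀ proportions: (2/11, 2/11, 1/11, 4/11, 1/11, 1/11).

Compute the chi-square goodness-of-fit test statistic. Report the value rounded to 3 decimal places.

test statistic = 27.896

n = 132; E_i = n·p_i = [24.00, 24.00, 12.00, 48.00, 12.00, 12.00]
χ² = (31−24.00)²/24.00 + (28−24.00)²/24.00 + (13−12.00)²/12.00 + (23−48.00)²/48.00 + (13−12.00)²/12.00 + (24−12.00)²/12.00 = 27.8958
df = 5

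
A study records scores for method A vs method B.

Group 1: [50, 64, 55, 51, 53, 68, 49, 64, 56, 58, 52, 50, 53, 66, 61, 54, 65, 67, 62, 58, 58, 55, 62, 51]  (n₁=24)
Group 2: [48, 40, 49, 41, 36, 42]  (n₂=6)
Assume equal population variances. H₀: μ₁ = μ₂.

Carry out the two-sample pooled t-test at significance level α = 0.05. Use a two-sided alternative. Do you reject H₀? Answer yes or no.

x̄₁=57.583, s₁=6.021, n₁=24
x̄₂=42.667, s₂=4.967, n₂=6
s_p² = [23·6.021² + 5·4.967²]/28 = 34.1845
SE = √(s_p²·(1/24+1/6)) = 2.6687
t = (57.583−42.667)/2.6687 = 5.5896
df = 28
p-value (two-sided) = 0.00001
At α=0.05: p < α → reject H₀

reject H₀: yes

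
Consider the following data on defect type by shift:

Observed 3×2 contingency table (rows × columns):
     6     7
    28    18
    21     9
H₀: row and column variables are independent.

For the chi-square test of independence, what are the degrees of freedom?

degrees of freedom = 2

df = (r−1)(c−1) = (3−1)·(2−1) = 2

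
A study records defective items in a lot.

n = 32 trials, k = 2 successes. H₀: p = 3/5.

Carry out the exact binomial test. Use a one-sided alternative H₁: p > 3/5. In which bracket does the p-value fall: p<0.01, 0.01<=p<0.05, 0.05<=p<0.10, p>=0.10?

Exact binomial: n=32, k=2, p₀=3/5=0.6000
P(X≥2) from Σ C(n,i)·p₀^i·(1−p₀)^(n−i)
p-value (one-sided, H₁ greater) = 1.00000
→ bracket: p>=0.10

p-value bracket: p>=0.10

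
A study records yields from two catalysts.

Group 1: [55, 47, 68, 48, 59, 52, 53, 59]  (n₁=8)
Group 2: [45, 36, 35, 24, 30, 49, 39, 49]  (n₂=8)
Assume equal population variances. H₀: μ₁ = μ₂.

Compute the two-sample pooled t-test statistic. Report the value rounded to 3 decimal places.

x̄₁=55.125, s₁=6.833, n₁=8
x̄₂=38.375, s₂=8.975, n₂=8
s_p² = [7·6.833² + 7·8.975²]/14 = 63.6250
SE = √(s_p²·(1/8+1/8)) = 3.9883
t = (55.125−38.375)/3.9883 = 4.1998
df = 14

test statistic = 4.200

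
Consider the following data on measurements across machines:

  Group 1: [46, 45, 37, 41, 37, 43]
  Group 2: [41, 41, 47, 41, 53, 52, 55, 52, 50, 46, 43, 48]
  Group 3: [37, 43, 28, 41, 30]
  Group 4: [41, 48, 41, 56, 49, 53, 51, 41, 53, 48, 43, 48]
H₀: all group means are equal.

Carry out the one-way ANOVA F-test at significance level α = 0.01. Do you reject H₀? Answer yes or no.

reject H₀: yes

Group means [41.50, 47.42, 35.80, 47.67], grand mean 44.829
SSB = Σnᵢ(x̄ᵢ−x̄)² = 651.088; SSW = ΣΣ(x−x̄ᵢ)² = 827.883
MSB = 651.088/3 = 217.0294; MSW = 827.883/31 = 26.7059
F = MSB/MSW = 8.1266
df = (3, 31)
p-value (upper-tail) = 0.00039
At α=0.01: p < α → reject H₀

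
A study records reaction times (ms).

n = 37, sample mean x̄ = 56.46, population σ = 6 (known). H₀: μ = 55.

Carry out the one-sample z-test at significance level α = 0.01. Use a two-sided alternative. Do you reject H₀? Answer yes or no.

SE = σ/√n = 6/√37 = 0.9864
z = (x̄−μ₀)/SE = (56.46−55)/0.9864 = 1.4801
p-value (two-sided) = 0.13884
At α=0.01: p ≥ α → fail to reject H₀

reject H₀: no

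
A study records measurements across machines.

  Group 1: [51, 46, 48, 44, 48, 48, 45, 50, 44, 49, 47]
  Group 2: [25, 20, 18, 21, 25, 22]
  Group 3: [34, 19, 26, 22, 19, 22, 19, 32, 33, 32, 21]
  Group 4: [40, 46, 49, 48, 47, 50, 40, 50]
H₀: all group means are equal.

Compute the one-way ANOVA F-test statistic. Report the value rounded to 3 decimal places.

test statistic = 84.007

Group means [47.27, 21.83, 25.36, 46.25], grand mean 36.111
SSB = Σnᵢ(x̄ᵢ−x̄)² = 4686.495; SSW = ΣΣ(x−x̄ᵢ)² = 595.061
MSB = 4686.495/3 = 1562.1650; MSW = 595.061/32 = 18.5956
F = MSB/MSW = 84.0070
df = (3, 32)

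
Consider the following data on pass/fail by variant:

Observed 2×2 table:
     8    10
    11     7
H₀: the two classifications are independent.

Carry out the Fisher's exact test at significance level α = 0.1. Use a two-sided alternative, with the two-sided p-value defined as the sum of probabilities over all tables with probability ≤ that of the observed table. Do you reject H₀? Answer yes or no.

Margins: r₁=18, r₂=18, c₁=19, c₂=17, n=36
p_obs = C(18,8)·C(18,11)/C(36,19); sum pmf over tables with pmf ≤ p_obs
p-value (two-sided) = 0.50509
At α=0.1: p ≥ α → fail to reject H₀

reject H₀: no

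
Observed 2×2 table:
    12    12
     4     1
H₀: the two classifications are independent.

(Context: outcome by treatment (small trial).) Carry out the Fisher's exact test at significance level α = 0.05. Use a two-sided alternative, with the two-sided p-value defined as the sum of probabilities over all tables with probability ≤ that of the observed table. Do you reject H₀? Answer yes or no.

Margins: r₁=24, r₂=5, c₁=16, c₂=13, n=29
p_obs = C(24,12)·C(5,4)/C(29,16); sum pmf over tables with pmf ≤ p_obs
p-value (two-sided) = 0.34319
At α=0.05: p ≥ α → fail to reject H₀

reject H₀: no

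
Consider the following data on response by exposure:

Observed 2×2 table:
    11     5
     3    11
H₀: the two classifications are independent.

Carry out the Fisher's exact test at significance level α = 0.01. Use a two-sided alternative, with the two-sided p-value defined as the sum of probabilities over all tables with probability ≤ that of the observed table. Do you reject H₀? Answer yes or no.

Margins: r₁=16, r₂=14, c₁=14, c₂=16, n=30
p_obs = C(16,11)·C(14,3)/C(30,14); sum pmf over tables with pmf ≤ p_obs
p-value (two-sided) = 0.01361
At α=0.01: p ≥ α → fail to reject H₀

reject H₀: no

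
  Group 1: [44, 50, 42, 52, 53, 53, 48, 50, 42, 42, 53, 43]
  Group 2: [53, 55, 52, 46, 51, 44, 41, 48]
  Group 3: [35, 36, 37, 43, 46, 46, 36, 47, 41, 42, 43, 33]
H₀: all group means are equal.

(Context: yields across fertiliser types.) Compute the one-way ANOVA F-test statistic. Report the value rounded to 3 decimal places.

test statistic = 9.746

Group means [47.67, 48.75, 40.42], grand mean 45.219
SSB = Σnᵢ(x̄ᵢ−x̄)² = 448.385; SSW = ΣΣ(x−x̄ᵢ)² = 667.083
MSB = 448.385/2 = 224.1927; MSW = 667.083/29 = 23.0029
F = MSB/MSW = 9.7463
df = (2, 29)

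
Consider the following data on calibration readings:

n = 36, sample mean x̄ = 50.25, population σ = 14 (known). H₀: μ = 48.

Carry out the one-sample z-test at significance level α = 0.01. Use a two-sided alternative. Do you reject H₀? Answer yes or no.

SE = σ/√n = 14/√36 = 2.3333
z = (x̄−μ₀)/SE = (50.25−48)/2.3333 = 0.9643
p-value (two-sided) = 0.33490
At α=0.01: p ≥ α → fail to reject H₀

reject H₀: no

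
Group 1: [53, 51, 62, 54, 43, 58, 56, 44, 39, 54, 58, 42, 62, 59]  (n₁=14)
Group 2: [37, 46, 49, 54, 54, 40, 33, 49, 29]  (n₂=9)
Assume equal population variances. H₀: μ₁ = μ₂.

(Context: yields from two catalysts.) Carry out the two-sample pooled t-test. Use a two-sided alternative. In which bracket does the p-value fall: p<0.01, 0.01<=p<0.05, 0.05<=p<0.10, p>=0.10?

p-value bracket: 0.01<=p<0.05

x̄₁=52.500, s₁=7.633, n₁=14
x̄₂=43.444, s₂=9.098, n₂=9
s_p² = [13·7.633² + 8·9.098²]/21 = 67.6058
SE = √(s_p²·(1/14+1/9)) = 3.5129
t = (52.500−43.444)/3.5129 = 2.5778
df = 21
p-value (two-sided) = 0.01755
→ bracket: 0.01<=p<0.05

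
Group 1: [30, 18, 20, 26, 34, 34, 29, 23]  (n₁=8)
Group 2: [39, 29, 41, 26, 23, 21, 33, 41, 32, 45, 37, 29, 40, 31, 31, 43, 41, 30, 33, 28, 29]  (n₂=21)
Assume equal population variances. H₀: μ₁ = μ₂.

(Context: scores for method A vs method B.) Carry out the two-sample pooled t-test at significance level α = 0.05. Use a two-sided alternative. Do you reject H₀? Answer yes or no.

reject H₀: yes

x̄₁=26.750, s₁=6.065, n₁=8
x̄₂=33.429, s₂=6.772, n₂=21
s_p² = [7·6.065² + 20·6.772²]/27 = 43.5053
SE = √(s_p²·(1/8+1/21)) = 2.7404
t = (26.750−33.429)/2.7404 = -2.4371
df = 27
p-value (two-sided) = 0.02168
At α=0.05: p < α → reject H₀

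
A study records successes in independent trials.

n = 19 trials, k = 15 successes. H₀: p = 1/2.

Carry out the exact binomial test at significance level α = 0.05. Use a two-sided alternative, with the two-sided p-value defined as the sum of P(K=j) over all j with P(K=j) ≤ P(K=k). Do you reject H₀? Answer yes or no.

Exact binomial: n=19, k=15, p₀=1/2=0.5000
P(X=j) = C(n,j)·p₀^j·(1−p₀)^(n−j); p = Σ P(X=j) over j with P(X=j) ≤ P(X=15)
p-value (two-sided) = 0.01921
At α=0.05: p < α → reject H₀

reject H₀: yes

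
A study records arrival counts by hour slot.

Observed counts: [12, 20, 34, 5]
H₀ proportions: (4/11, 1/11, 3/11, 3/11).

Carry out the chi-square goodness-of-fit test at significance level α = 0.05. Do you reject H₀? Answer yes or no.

reject H₀: yes

n = 71; E_i = n·p_i = [25.82, 6.45, 19.36, 19.36]
χ² = (12−25.82)²/25.82 + (20−6.45)²/6.45 + (34−19.36)²/19.36 + (5−19.36)²/19.36 = 57.5399
df = 3
p-value (upper-tail) = 0.00000
At α=0.05: p < α → reject H₀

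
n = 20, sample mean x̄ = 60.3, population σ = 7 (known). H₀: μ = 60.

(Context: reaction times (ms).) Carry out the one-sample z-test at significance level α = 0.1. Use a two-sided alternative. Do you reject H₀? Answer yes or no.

SE = σ/√n = 7/√20 = 1.5652
z = (x̄−μ₀)/SE = (60.3−60)/1.5652 = 0.1917
p-value (two-sided) = 0.84801
At α=0.1: p ≥ α → fail to reject H₀

reject H₀: no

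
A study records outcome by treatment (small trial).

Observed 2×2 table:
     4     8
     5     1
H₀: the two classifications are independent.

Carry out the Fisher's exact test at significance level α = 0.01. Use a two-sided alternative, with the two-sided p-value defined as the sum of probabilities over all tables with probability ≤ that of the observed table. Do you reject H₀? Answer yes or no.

reject H₀: no

Margins: r₁=12, r₂=6, c₁=9, c₂=9, n=18
p_obs = C(12,4)·C(6,5)/C(18,9); sum pmf over tables with pmf ≤ p_obs
p-value (two-sided) = 0.13122
At α=0.01: p ≥ α → fail to reject H₀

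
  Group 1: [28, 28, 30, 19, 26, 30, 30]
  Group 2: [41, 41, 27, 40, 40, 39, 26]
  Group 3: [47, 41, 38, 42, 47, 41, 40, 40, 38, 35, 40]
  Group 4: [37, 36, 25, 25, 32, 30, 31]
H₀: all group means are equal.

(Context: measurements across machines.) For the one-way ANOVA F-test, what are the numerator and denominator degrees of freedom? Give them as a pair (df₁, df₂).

k = 4 groups, N = 32 total
df = (k−1, N−k) = (4−1, 32−4) = (3, 28)

degrees of freedom = [3, 28]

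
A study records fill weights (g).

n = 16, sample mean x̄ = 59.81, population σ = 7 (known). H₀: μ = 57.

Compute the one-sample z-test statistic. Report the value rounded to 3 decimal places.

test statistic = 1.606

SE = σ/√n = 7/√16 = 1.7500
z = (x̄−μ₀)/SE = (59.81−57)/1.7500 = 1.6057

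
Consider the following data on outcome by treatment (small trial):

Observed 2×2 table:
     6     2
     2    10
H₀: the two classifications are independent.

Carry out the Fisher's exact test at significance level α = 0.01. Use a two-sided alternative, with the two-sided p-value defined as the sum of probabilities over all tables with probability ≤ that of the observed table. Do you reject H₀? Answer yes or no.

Margins: r₁=8, r₂=12, c₁=8, c₂=12, n=20
p_obs = C(8,6)·C(12,2)/C(20,8); sum pmf over tables with pmf ≤ p_obs
p-value (two-sided) = 0.01937
At α=0.01: p ≥ α → fail to reject H₀

reject H₀: no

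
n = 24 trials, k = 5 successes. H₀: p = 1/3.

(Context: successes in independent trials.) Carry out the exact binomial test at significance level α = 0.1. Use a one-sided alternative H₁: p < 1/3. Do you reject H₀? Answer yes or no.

reject H₀: no

Exact binomial: n=24, k=5, p₀=1/3=0.3333
P(X≤5) from Σ C(n,i)·p₀^i·(1−p₀)^(n−i)
p-value (one-sided, H₁ less) = 0.13825
At α=0.1: p ≥ α → fail to reject H₀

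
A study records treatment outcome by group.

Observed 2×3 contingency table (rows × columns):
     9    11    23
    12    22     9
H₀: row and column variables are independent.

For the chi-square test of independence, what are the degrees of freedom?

degrees of freedom = 2

df = (r−1)(c−1) = (2−1)·(3−1) = 2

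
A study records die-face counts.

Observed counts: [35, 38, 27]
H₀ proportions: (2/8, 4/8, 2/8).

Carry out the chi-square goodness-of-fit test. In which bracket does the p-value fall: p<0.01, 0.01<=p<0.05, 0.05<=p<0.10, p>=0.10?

p-value bracket: 0.01<=p<0.05

n = 100; E_i = n·p_i = [25.00, 50.00, 25.00]
χ² = (35−25.00)²/25.00 + (38−50.00)²/50.00 + (27−25.00)²/25.00 = 7.0400
df = 2
p-value (upper-tail) = 0.02960
→ bracket: 0.01<=p<0.05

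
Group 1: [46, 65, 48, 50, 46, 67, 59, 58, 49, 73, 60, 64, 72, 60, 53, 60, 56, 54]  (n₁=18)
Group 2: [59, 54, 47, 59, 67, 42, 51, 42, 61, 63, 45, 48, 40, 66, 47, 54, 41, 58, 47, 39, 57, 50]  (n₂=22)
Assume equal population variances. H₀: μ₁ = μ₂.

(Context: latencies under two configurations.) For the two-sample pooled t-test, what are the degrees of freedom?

df = n₁ + n₂ − 2 = 18 + 22 − 2 = 38

degrees of freedom = 38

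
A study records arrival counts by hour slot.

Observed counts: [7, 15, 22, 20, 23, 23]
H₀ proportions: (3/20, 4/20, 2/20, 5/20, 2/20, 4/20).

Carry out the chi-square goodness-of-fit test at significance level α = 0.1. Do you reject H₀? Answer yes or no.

n = 110; E_i = n·p_i = [16.50, 22.00, 11.00, 27.50, 11.00, 22.00]
χ² = (7−16.50)²/16.50 + (15−22.00)²/22.00 + (22−11.00)²/11.00 + (20−27.50)²/27.50 + (23−11.00)²/11.00 + (23−22.00)²/22.00 = 33.8788
df = 5
p-value (upper-tail) = 0.00000
At α=0.1: p < α → reject H₀

reject H₀: yes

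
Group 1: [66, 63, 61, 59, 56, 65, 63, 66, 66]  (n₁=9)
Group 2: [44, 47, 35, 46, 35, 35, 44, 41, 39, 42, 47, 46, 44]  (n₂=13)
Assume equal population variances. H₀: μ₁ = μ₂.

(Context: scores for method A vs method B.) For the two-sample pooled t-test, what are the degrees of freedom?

df = n₁ + n₂ − 2 = 9 + 13 − 2 = 20

degrees of freedom = 20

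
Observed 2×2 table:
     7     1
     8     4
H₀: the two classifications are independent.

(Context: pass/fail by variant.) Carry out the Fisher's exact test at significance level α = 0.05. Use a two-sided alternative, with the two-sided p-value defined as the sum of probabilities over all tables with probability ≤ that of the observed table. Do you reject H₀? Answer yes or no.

Margins: r₁=8, r₂=12, c₁=15, c₂=5, n=20
p_obs = C(8,7)·C(12,8)/C(20,15); sum pmf over tables with pmf ≤ p_obs
p-value (two-sided) = 0.60268
At α=0.05: p ≥ α → fail to reject H₀

reject H₀: no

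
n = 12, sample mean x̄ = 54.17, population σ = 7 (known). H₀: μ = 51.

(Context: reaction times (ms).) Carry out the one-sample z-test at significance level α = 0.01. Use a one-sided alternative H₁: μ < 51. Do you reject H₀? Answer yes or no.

SE = σ/√n = 7/√12 = 2.0207
z = (x̄−μ₀)/SE = (54.17−51)/2.0207 = 1.5687
p-value (one-sided, H₁ less) = 0.94165
At α=0.01: p ≥ α → fail to reject H₀

reject H₀: no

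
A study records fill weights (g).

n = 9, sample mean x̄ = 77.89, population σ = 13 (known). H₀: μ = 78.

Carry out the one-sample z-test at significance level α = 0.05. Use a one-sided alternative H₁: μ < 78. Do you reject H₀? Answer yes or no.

reject H₀: no

SE = σ/√n = 13/√9 = 4.3333
z = (x̄−μ₀)/SE = (77.89−78)/4.3333 = -0.0254
p-value (one-sided, H₁ less) = 0.48987
At α=0.05: p ≥ α → fail to reject H₀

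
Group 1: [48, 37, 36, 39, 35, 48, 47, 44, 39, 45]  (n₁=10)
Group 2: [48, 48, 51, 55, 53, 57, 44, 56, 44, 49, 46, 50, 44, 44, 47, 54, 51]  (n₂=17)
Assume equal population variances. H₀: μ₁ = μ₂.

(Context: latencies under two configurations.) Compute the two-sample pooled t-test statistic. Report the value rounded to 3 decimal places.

x̄₁=41.800, s₁=5.138, n₁=10
x̄₂=49.471, s₂=4.403, n₂=17
s_p² = [9·5.138² + 16·4.403²]/25 = 21.9134
SE = √(s_p²·(1/10+1/17)) = 1.8656
t = (41.800−49.471)/1.8656 = -4.1117
df = 25

test statistic = -4.112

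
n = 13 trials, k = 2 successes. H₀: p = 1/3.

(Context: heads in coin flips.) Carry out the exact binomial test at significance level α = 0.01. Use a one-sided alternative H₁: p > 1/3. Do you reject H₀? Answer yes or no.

Exact binomial: n=13, k=2, p₀=1/3=0.3333
P(X≥2) from Σ C(n,i)·p₀^i·(1−p₀)^(n−i)
p-value (one-sided, H₁ greater) = 0.96146
At α=0.01: p ≥ α → fail to reject H₀

reject H₀: no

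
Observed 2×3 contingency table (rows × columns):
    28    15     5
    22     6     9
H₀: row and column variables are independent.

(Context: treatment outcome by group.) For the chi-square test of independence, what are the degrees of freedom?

df = (r−1)(c−1) = (2−1)·(3−1) = 2

degrees of freedom = 2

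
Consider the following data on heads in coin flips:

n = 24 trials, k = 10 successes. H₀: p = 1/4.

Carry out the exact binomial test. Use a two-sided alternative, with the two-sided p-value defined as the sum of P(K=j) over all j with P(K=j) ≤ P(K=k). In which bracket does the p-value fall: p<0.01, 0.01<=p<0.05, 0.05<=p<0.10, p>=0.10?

p-value bracket: 0.05<=p<0.10

Exact binomial: n=24, k=10, p₀=1/4=0.2500
P(X=j) = C(n,j)·p₀^j·(1−p₀)^(n−j); p = Σ P(X=j) over j with P(X=j) ≤ P(X=10)
p-value (two-sided) = 0.09447
→ bracket: 0.05<=p<0.10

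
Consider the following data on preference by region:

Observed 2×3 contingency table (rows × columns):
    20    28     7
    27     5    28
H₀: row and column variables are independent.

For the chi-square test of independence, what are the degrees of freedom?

degrees of freedom = 2

df = (r−1)(c−1) = (2−1)·(3−1) = 2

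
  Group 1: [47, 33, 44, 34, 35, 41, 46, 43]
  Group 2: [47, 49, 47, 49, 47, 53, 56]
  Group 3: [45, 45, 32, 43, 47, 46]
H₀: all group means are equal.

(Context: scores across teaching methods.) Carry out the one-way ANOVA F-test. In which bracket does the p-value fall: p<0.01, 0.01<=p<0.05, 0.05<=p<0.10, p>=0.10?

Group means [40.38, 49.71, 43.00], grand mean 44.238
SSB = Σnᵢ(x̄ᵢ−x̄)² = 338.506; SSW = ΣΣ(x−x̄ᵢ)² = 447.304
MSB = 338.506/2 = 169.2530; MSW = 447.304/18 = 24.8502
F = MSB/MSW = 6.8109
df = (2, 18)
p-value (upper-tail) = 0.00627
→ bracket: p<0.01

p-value bracket: p<0.01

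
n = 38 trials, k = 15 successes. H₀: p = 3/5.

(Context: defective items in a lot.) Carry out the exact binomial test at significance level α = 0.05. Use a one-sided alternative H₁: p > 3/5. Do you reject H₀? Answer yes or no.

Exact binomial: n=38, k=15, p₀=3/5=0.6000
P(X≥15) from Σ C(n,i)·p₀^i·(1−p₀)^(n−i)
p-value (one-sided, H₁ greater) = 0.99670
At α=0.05: p ≥ α → fail to reject H₀

reject H₀: no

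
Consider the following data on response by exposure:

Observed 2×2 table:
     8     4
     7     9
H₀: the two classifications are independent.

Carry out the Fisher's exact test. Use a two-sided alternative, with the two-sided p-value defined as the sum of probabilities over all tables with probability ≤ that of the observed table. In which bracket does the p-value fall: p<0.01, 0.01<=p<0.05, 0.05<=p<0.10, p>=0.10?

p-value bracket: p>=0.10

Margins: r₁=12, r₂=16, c₁=15, c₂=13, n=28
p_obs = C(12,8)·C(16,7)/C(28,15); sum pmf over tables with pmf ≤ p_obs
p-value (two-sided) = 0.27606
→ bracket: p>=0.10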